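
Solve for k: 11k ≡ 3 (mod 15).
3

Since gcd(11, 15) = 1 divides 3, a solution exists.
Multiply both sides by the inverse of 11 mod 15:
  11^(-1) mod 15 = 11
  x ≡ 11 × 3 ≡ 33 ≡ 3 (mod 15)
Verification: 11 × 3 = 33 = 2 × 15 + 3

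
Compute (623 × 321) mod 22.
3

(623 × 321) = 199983
199983 mod 22 = 3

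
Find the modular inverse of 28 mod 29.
28^(-1) ≡ 28 (mod 29). Verification: 28 × 28 = 784 ≡ 1 (mod 29)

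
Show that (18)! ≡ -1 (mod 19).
(18)! mod 19 = 18. Since this equals -1 (mod 19), Wilson confirms 19 is prime.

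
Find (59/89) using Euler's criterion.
(59/89) = 59^{44} mod 89 = -1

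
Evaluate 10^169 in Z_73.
Using Fermat: 10^{72} ≡ 1 (mod 73). 169 ≡ 25 (mod 72). So 10^{169} ≡ 10^{25} ≡ 10 (mod 73)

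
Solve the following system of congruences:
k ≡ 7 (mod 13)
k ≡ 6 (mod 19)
215

Using the Chinese Remainder Theorem:
M = product of moduli = 247
For equation 1: M_1 = 19, 19 ≡ 6 (mod 13), inverse of 19 mod 13 is 11 (check: 6 × 11 = 66 ≡ 1 (mod 13))
For equation 2: M_2 = 13, 13 ≡ 13 (mod 19), inverse of 13 mod 19 is 3 (check: 13 × 3 = 39 ≡ 1 (mod 19))
Combine: k ≡ Σ r_i×M_i×(M_i⁻¹ mod m_i) = 7×19×11 + 6×13×3 = 1463 + 234 = 1697
1697 mod 247 = 215
k ≡ 215 (mod 247)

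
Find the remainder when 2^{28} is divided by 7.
By Fermat: 2^{6} ≡ 1 (mod 7). 28 = 4×6 + 4. So 2^{28} ≡ 2^{4} ≡ 2 (mod 7)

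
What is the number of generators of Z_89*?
Number of primitive roots mod 89 = φ(88) = 40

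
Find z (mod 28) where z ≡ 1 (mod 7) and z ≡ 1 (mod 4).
M = 7 × 4 = 28. M₁ = 4, y₁ ≡ 2 (mod 7). M₂ = 7, y₂ ≡ 3 (mod 4). z = 1×4×2 + 1×7×3 ≡ 1 (mod 28)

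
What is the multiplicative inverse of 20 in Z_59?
3

Using Extended Euclidean Algorithm:
gcd(20, 59) = 1
Bezout coefficients: 20 × 3 + 59 × -1 = 1
So 20 × 3 ≡ 1 (mod 59)
The inverse is 3 mod 59 = 3
Verification: 20 × 3 = 60 = 1 × 59 + 1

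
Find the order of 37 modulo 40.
Powers of 37 mod 40: 37^1≡37, 37^2≡9, 37^3≡13, 37^4≡1. Order = 4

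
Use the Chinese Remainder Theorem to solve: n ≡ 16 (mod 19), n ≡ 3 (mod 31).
282

Using the Chinese Remainder Theorem:
M = product of moduli = 589
For equation 1: M_1 = 31, 31 ≡ 12 (mod 19), inverse of 31 mod 19 is 8 (check: 12 × 8 = 96 ≡ 1 (mod 19))
For equation 2: M_2 = 19, 19 ≡ 19 (mod 31), inverse of 19 mod 31 is 18 (check: 19 × 18 = 342 ≡ 1 (mod 31))
Combine: n ≡ Σ r_i×M_i×(M_i⁻¹ mod m_i) = 16×31×8 + 3×19×18 = 3968 + 1026 = 4994
4994 mod 589 = 282
n ≡ 282 (mod 589)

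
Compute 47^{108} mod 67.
15

Using successive squaring:
Binary expansion of 108: 1101100
Powers of 47 mod 67 (each is the square of the previous):
  47^1 ≡ 47 (mod 67)
  47^2 ≡ 47² = 2209 ≡ 65 (mod 67)
  47^4 ≡ 65² = 4225 ≡ 4 (mod 67)
  47^8 ≡ 4² = 16 ≡ 16 (mod 67)
  47^16 ≡ 16² = 256 ≡ 55 (mod 67)
  47^32 ≡ 55² = 3025 ≡ 10 (mod 67)
  47^64 ≡ 10² = 100 ≡ 33 (mod 67)
108 = 64 + 32 + 8 + 4, so 47^108 = 47^64 × 47^32 × 47^8 × 47^4 ≡ 33 × 10 × 16 × 4 (mod 67)
Multiplying step by step:
  33 × 10 = 330 ≡ 62 (mod 67)
  62 × 16 = 992 ≡ 54 (mod 67)
  54 × 4 = 216 ≡ 15 (mod 67)
Result: 47^108 ≡ 15 (mod 67)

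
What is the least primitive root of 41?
6

A primitive root g modulo p has order p-1 = 40
Prime divisors of 40: [2, 5]
g is a primitive root iff g^(40/q) ≢ 1 (mod 41) for each prime divisor q
Testing small values:
  g = 2: 2^20 ≡ 1, 2^8 ≡ 10 (mod 41) → 2^20 ≡ 1, not primitive root
  g = 3: 3^20 ≡ 40, 3^8 ≡ 1 (mod 41) → 3^8 ≡ 1, not primitive root
  g = 4: 4^20 ≡ 1, 4^8 ≡ 18 (mod 41) → 4^20 ≡ 1, not primitive root
  g = 5: 5^20 ≡ 1, 5^8 ≡ 18 (mod 41) → 5^20 ≡ 1, not primitive root
  g = 6: 6^20 ≡ 40, 6^8 ≡ 10 (mod 41) → none is 1, primitive root!
The smallest primitive root is 6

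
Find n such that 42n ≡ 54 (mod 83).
25

Since gcd(42, 83) = 1 divides 54, a solution exists.
Multiply both sides by the inverse of 42 mod 83:
  42^(-1) mod 83 = 2
  x ≡ 2 × 54 ≡ 108 ≡ 25 (mod 83)
Verification: 42 × 25 = 1050 = 12 × 83 + 54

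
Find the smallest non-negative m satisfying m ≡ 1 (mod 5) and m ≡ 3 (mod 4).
M = 5 × 4 = 20. M₁ = 4, y₁ ≡ 4 (mod 5). M₂ = 5, y₂ ≡ 1 (mod 4). m = 1×4×4 + 3×5×1 ≡ 11 (mod 20)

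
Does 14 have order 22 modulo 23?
p - 1 = 22 has prime divisors 2, 11. Check 14^(22/q) mod 23 for each: 14^(22/2) = 14^11 ≡ 22, 14^(22/11) = 14^2 ≡ 12 (mod 23). None of these is 1, so 14 has order 22 = φ(23), so it is a primitive root mod 23.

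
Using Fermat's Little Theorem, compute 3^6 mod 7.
By Fermat's Little Theorem, 3^{6} ≡ 1 (mod 7) since 7 is prime and gcd(3, 7) = 1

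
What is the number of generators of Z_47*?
Number of primitive roots mod 47 = φ(46) = 22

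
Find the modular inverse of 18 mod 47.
18^(-1) ≡ 34 (mod 47). Verification: 18 × 34 = 612 ≡ 1 (mod 47)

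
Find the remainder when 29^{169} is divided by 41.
By Fermat: 29^{40} ≡ 1 (mod 41). 169 = 4×40 + 9. So 29^{169} ≡ 29^{9} ≡ 30 (mod 41)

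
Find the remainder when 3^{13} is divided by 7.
By Fermat: 3^{6} ≡ 1 (mod 7). 13 = 2×6 + 1. So 3^{13} ≡ 3^{1} ≡ 3 (mod 7)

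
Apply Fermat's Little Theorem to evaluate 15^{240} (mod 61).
1

By Fermat's Little Theorem, a^(p-1) ≡ 1 (mod p) for prime p and gcd(a, p) = 1
Here p = 61, so 15^60 ≡ 1 (mod 61)
We can reduce the exponent: 240 mod 60 = 0
So 15^240 ≡ 15^0 (mod 61)
Computing: 15^0 mod 61 = 1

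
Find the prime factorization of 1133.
11 × 103

Divide by primes starting from smallest:
1133 ÷ 11 = 103
103 ÷ 103 = 1

1133 = 11 × 103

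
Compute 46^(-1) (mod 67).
51

Using Extended Euclidean Algorithm:
gcd(46, 67) = 1
Bezout coefficients: 46 × -16 + 67 × 11 = 1
So 46 × -16 ≡ 1 (mod 67)
The inverse is -16 mod 67 = 51
Verification: 46 × 51 = 2346 = 35 × 67 + 1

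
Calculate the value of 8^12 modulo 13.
Using Fermat: 8^{12} ≡ 1 (mod 13). 12 ≡ 0 (mod 12). So 8^{12} ≡ 8^{0} ≡ 1 (mod 13)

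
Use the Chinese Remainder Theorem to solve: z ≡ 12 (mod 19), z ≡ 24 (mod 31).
M = 19 × 31 = 589. M₁ = 31, y₁ ≡ 8 (mod 19). M₂ = 19, y₂ ≡ 18 (mod 31). z = 12×31×8 + 24×19×18 ≡ 582 (mod 589)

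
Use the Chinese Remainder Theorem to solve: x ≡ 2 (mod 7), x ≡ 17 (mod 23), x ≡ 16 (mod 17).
730

Using the Chinese Remainder Theorem:
M = product of moduli = 2737
For equation 1: M_1 = 391, 391 ≡ 6 (mod 7), inverse of 391 mod 7 is 6 (check: 6 × 6 = 36 ≡ 1 (mod 7))
For equation 2: M_2 = 119, 119 ≡ 4 (mod 23), inverse of 119 mod 23 is 6 (check: 4 × 6 = 24 ≡ 1 (mod 23))
For equation 3: M_3 = 161, 161 ≡ 8 (mod 17), inverse of 161 mod 17 is 15 (check: 8 × 15 = 120 ≡ 1 (mod 17))
Combine: x ≡ Σ r_i×M_i×(M_i⁻¹ mod m_i) = 2×391×6 + 17×119×6 + 16×161×15 = 4692 + 12138 + 38640 = 55470
55470 mod 2737 = 730
x ≡ 730 (mod 2737)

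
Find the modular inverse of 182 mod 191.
182^(-1) ≡ 106 (mod 191). Verification: 182 × 106 = 19292 ≡ 1 (mod 191)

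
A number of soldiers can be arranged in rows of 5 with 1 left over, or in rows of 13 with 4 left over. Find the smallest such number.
M = 5 × 13 = 65. M₁ = 13, y₁ ≡ 2 (mod 5). M₂ = 5, y₂ ≡ 8 (mod 13). n = 1×13×2 + 4×5×8 ≡ 56 (mod 65). The smallest positive such number is 56.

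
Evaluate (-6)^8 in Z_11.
(-6) ≡ 5 (mod 11). 8 = 8 (binary 1000). Repeated squaring mod 11: 5^1 ≡ 5; 5^2 ≡ 5² = 25 ≡ 3; 5^4 ≡ 3² = 9 ≡ 9; 5^8 ≡ 9² = 81 ≡ 4. So (-6)^8 ≡ 4 (mod 11).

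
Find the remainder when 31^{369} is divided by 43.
By Fermat: 31^{42} ≡ 1 (mod 43). 369 = 8×42 + 33. So 31^{369} ≡ 31^{33} ≡ 11 (mod 43)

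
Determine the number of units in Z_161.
132

Prime factorization: 161 = 7 × 23
Using the formula φ(n) = n × Π(1 - 1/p) for each prime factor p:
φ(161) = 161 × (1 - 1/7) × (1 - 1/23)
φ(161) = 132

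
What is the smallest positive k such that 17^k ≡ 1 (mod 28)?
Powers of 17 mod 28: 17^1≡17, 17^2≡9, 17^3≡13, 17^4≡25, 17^5≡5, 17^6≡1. Order = 6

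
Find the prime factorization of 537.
3 × 179

Divide by primes starting from smallest:
537 ÷ 3 = 179
179 ÷ 179 = 1

537 = 3 × 179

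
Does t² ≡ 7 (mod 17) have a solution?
By Euler's criterion: 7^{8} ≡ 16 (mod 17). Since this equals -1 (≡ 16), 7 is not a QR.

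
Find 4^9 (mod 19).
9 = 8 + 1 (binary 1001). Repeated squaring mod 19: 4^1 ≡ 4; 4^2 ≡ 4² = 16 ≡ 16; 4^4 ≡ 16² = 256 ≡ 9; 4^8 ≡ 9² = 81 ≡ 5. Multiply: 4^9 = 4^8 × 4^1 ≡ 5 × 4 (mod 19): 5 × 4 = 20 ≡ 1. So 4^9 ≡ 1 (mod 19).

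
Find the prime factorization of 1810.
2 × 5 × 181

Divide by primes starting from smallest:
1810 ÷ 2 = 905
905 ÷ 5 = 181
181 ÷ 181 = 1

1810 = 2 × 5 × 181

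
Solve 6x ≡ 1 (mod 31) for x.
26

Using Extended Euclidean Algorithm:
gcd(6, 31) = 1
Bezout coefficients: 6 × -5 + 31 × 1 = 1
So 6 × -5 ≡ 1 (mod 31)
The inverse is -5 mod 31 = 26
Verification: 6 × 26 = 156 = 5 × 31 + 1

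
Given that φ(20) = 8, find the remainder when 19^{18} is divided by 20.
By Euler: 19^{8} ≡ 1 (mod 20) since gcd(19, 20) = 1. 18 = 2×8 + 2. So 19^{18} ≡ 19^{2} ≡ 1 (mod 20)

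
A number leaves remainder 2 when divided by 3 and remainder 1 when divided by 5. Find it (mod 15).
M = 3 × 5 = 15. M₁ = 5, y₁ ≡ 2 (mod 3). M₂ = 3, y₂ ≡ 2 (mod 5). r = 2×5×2 + 1×3×2 ≡ 11 (mod 15)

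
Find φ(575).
440

Prime factorization: 575 = 5^2 × 23
Using the formula φ(n) = n × Π(1 - 1/p) for each prime factor p:
φ(575) = 575 × (1 - 1/5) × (1 - 1/23)
φ(575) = 440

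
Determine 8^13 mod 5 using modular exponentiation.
Using Fermat: 8^{4} ≡ 1 (mod 5). 13 ≡ 1 (mod 4). So 8^{13} ≡ 8^{1} ≡ 3 (mod 5)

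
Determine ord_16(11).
Powers of 11 mod 16: 11^1≡11, 11^2≡9, 11^3≡3, 11^4≡1. Order = 4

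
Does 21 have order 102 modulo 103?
p - 1 = 102 has prime divisors 2, 3, 17. Check 21^(102/q) mod 103 for each: 21^(102/2) = 21^51 ≡ 102, 21^(102/3) = 21^34 ≡ 56, 21^(102/17) = 21^6 ≡ 81 (mod 103). None of these is 1, so 21 has order 102 = φ(103), so it is a primitive root mod 103.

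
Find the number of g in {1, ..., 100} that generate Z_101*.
Number of primitive roots mod 101 = φ(100) = 40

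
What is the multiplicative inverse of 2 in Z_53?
2^(-1) ≡ 27 (mod 53). Verification: 2 × 27 = 54 ≡ 1 (mod 53)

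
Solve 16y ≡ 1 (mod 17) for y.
16^(-1) ≡ 16 (mod 17). Verification: 16 × 16 = 256 ≡ 1 (mod 17)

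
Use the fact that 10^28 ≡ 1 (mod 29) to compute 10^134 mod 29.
By Fermat: 10^{28} ≡ 1 (mod 29). 134 = 4×28 + 22. So 10^{134} ≡ 10^{22} ≡ 4 (mod 29)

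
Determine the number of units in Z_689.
624

Prime factorization: 689 = 13 × 53
Using the formula φ(n) = n × Π(1 - 1/p) for each prime factor p:
φ(689) = 689 × (1 - 1/13) × (1 - 1/53)
φ(689) = 624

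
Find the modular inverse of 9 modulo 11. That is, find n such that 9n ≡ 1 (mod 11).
5

Using Extended Euclidean Algorithm:
gcd(9, 11) = 1
Bezout coefficients: 9 × 5 + 11 × -4 = 1
So 9 × 5 ≡ 1 (mod 11)
The inverse is 5 mod 11 = 5
Verification: 9 × 5 = 45 = 4 × 11 + 1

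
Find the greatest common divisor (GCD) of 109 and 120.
1

Using the Euclidean algorithm:
109 = 0 × 120 + 109
120 = 1 × 109 + 11
109 = 9 × 11 + 10
11 = 1 × 10 + 1
10 = 10 × 1 + 0

GCD(109, 120) = 1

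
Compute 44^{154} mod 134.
104

Using successive squaring:
Binary expansion of 154: 10011010
Powers of 44 mod 134 (each is the square of the previous):
  44^1 ≡ 44 (mod 134)
  44^2 ≡ 44² = 1936 ≡ 60 (mod 134)
  44^4 ≡ 60² = 3600 ≡ 116 (mod 134)
  44^8 ≡ 116² = 13456 ≡ 56 (mod 134)
  44^16 ≡ 56² = 3136 ≡ 54 (mod 134)
  44^32 ≡ 54² = 2916 ≡ 102 (mod 134)
  44^64 ≡ 102² = 10404 ≡ 86 (mod 134)
  44^128 ≡ 86² = 7396 ≡ 26 (mod 134)
154 = 128 + 16 + 8 + 2, so 44^154 = 44^128 × 44^16 × 44^8 × 44^2 ≡ 26 × 54 × 56 × 60 (mod 134)
Multiplying step by step:
  26 × 54 = 1404 ≡ 64 (mod 134)
  64 × 56 = 3584 ≡ 100 (mod 134)
  100 × 60 = 6000 ≡ 104 (mod 134)
Result: 44^154 ≡ 104 (mod 134)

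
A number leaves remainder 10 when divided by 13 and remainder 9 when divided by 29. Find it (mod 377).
M = 13 × 29 = 377. M₁ = 29, y₁ ≡ 9 (mod 13). M₂ = 13, y₂ ≡ 9 (mod 29). k = 10×29×9 + 9×13×9 ≡ 270 (mod 377)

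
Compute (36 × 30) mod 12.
0

(36 × 30) = 1080
1080 mod 12 = 0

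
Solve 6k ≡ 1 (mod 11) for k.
2

Using Extended Euclidean Algorithm:
gcd(6, 11) = 1
Bezout coefficients: 6 × 2 + 11 × -1 = 1
So 6 × 2 ≡ 1 (mod 11)
The inverse is 2 mod 11 = 2
Verification: 6 × 2 = 12 = 1 × 11 + 1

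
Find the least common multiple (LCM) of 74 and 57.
4218

First find GCD(74, 57) using the Euclidean algorithm:
74 = 1 × 57 + 17
57 = 3 × 17 + 6
17 = 2 × 6 + 5
6 = 1 × 5 + 1
5 = 5 × 1 + 0
GCD(74, 57) = 1

LCM formula: LCM(a, b) = (a × b) / GCD(a, b)
LCM(74, 57) = (74 × 57) / 1
LCM(74, 57) = 4218 / 1
LCM(74, 57) = 4218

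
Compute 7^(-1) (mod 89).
51

Using Extended Euclidean Algorithm:
gcd(7, 89) = 1
Bezout coefficients: 7 × -38 + 89 × 3 = 1
So 7 × -38 ≡ 1 (mod 89)
The inverse is -38 mod 89 = 51
Verification: 7 × 51 = 357 = 4 × 89 + 1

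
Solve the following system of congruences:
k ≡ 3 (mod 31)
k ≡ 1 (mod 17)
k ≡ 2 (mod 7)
3537

Using the Chinese Remainder Theorem:
M = product of moduli = 3689
For equation 1: M_1 = 119, 119 ≡ 26 (mod 31), inverse of 119 mod 31 is 6 (check: 26 × 6 = 156 ≡ 1 (mod 31))
For equation 2: M_2 = 217, 217 ≡ 13 (mod 17), inverse of 217 mod 17 is 4 (check: 13 × 4 = 52 ≡ 1 (mod 17))
For equation 3: M_3 = 527, 527 ≡ 2 (mod 7), inverse of 527 mod 7 is 4 (check: 2 × 4 = 8 ≡ 1 (mod 7))
Combine: k ≡ Σ r_i×M_i×(M_i⁻¹ mod m_i) = 3×119×6 + 1×217×4 + 2×527×4 = 2142 + 868 + 4216 = 7226
7226 mod 3689 = 3537
k ≡ 3537 (mod 3689)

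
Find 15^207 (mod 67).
Using Fermat: 15^{66} ≡ 1 (mod 67). 207 ≡ 9 (mod 66). So 15^{207} ≡ 15^{9} ≡ 14 (mod 67)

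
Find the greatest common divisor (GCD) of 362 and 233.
1

Using the Euclidean algorithm:
362 = 1 × 233 + 129
233 = 1 × 129 + 104
129 = 1 × 104 + 25
104 = 4 × 25 + 4
25 = 6 × 4 + 1
4 = 4 × 1 + 0

GCD(362, 233) = 1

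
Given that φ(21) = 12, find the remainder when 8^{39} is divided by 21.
By Euler: 8^{12} ≡ 1 (mod 21) since gcd(8, 21) = 1. 39 = 3×12 + 3. So 8^{39} ≡ 8^{3} ≡ 8 (mod 21)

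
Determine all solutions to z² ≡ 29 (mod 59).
The square roots of 29 mod 59 are 41 and 18. Verify: 41² = 1681 ≡ 29 (mod 59)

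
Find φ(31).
30

Prime factorization: 31 = 31
Using the formula φ(n) = n × Π(1 - 1/p) for each prime factor p:
φ(31) = 31 × (1 - 1/31)
φ(31) = 30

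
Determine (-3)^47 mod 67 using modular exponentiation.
Using repeated squaring. (-3) ≡ 64 (mod 67). 47 = 32 + 8 + 4 + 2 + 1 (binary 101111). Repeated squaring mod 67: 64^1 ≡ 64; 64^2 ≡ 64² = 4096 ≡ 9; 64^4 ≡ 9² = 81 ≡ 14; 64^8 ≡ 14² = 196 ≡ 62; 64^16 ≡ 62² = 3844 ≡ 25; 64^32 ≡ 25² = 625 ≡ 22. Multiply: (-3)^47 ≡ 64^32 × 64^8 × 64^4 × 64^2 × 64^1 ≡ 22 × 62 × 14 × 9 × 64 (mod 67): 22 × 62 = 1364 ≡ 24; 24 × 14 = 336 ≡ 1; 1 × 9 = 9 ≡ 9; 9 × 64 = 576 ≡ 40. So (-3)^47 ≡ 40 (mod 67).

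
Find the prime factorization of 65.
5 × 13

Divide by primes starting from smallest:
65 ÷ 5 = 13
13 ÷ 13 = 1

65 = 5 × 13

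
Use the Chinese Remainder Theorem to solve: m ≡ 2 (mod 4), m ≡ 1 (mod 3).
M = 4 × 3 = 12. M₁ = 3, y₁ ≡ 3 (mod 4). M₂ = 4, y₂ ≡ 1 (mod 3). m = 2×3×3 + 1×4×1 ≡ 10 (mod 12)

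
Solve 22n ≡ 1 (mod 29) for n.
4

Using Extended Euclidean Algorithm:
gcd(22, 29) = 1
Bezout coefficients: 22 × 4 + 29 × -3 = 1
So 22 × 4 ≡ 1 (mod 29)
The inverse is 4 mod 29 = 4
Verification: 22 × 4 = 88 = 3 × 29 + 1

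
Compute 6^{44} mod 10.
6

Using successive squaring:
Binary expansion of 44: 101100
Powers of 6 mod 10 (each is the square of the previous):
  6^1 ≡ 6 (mod 10)
  6^2 ≡ 6² = 36 ≡ 6 (mod 10)
  6^4 ≡ 6² = 36 ≡ 6 (mod 10)
  6^8 ≡ 6² = 36 ≡ 6 (mod 10)
  6^16 ≡ 6² = 36 ≡ 6 (mod 10)
  6^32 ≡ 6² = 36 ≡ 6 (mod 10)
44 = 32 + 8 + 4, so 6^44 = 6^32 × 6^8 × 6^4 ≡ 6 × 6 × 6 (mod 10)
Multiplying step by step:
  6 × 6 = 36 ≡ 6 (mod 10)
  6 × 6 = 36 ≡ 6 (mod 10)
Result: 6^44 ≡ 6 (mod 10)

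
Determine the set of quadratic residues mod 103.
QRs mod 103: {1, 2, 4, 7, 8, 9, 13, 14, 15, 16, 17, 18, 19, 23, 25, 26, 28, 29, 30, 32, 33, 34, 36, 38, 41, 46, 49, 50, 52, 55, 56, 58, 59, 60, 61, 63, 64, 66, 68, 72, 76, 79, 81, 82, 83, 91, 92, 93, 97, 98, 100}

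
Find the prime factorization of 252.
2^2 × 3^2 × 7

Divide by primes starting from smallest:
252 ÷ 2 = 126
126 ÷ 2 = 63
63 ÷ 3 = 21
21 ÷ 3 = 7
7 ÷ 7 = 1

252 = 2^2 × 3^2 × 7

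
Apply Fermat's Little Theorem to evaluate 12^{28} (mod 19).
7

By Fermat's Little Theorem, a^(p-1) ≡ 1 (mod p) for prime p and gcd(a, p) = 1
Here p = 19, so 12^18 ≡ 1 (mod 19)
We can reduce the exponent: 28 mod 18 = 10
So 12^28 ≡ 12^10 (mod 19)
Computing: 12^10 mod 19 = 7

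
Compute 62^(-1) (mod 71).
63

Using Extended Euclidean Algorithm:
gcd(62, 71) = 1
Bezout coefficients: 62 × -8 + 71 × 7 = 1
So 62 × -8 ≡ 1 (mod 71)
The inverse is -8 mod 71 = 63
Verification: 62 × 63 = 3906 = 55 × 71 + 1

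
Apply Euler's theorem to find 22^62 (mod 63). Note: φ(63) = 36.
By Euler: 22^{36} ≡ 1 (mod 63) since gcd(22, 63) = 1. 62 = 1×36 + 26. So 22^{62} ≡ 22^{26} ≡ 43 (mod 63)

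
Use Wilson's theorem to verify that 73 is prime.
(72)! mod 73 = 72. Since this equals -1 (mod 73), Wilson confirms 73 is prime.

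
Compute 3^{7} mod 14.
3

Using successive squaring:
Binary expansion of 7: 111
Powers of 3 mod 14 (each is the square of the previous):
  3^1 ≡ 3 (mod 14)
  3^2 ≡ 3² = 9 ≡ 9 (mod 14)
  3^4 ≡ 9² = 81 ≡ 11 (mod 14)
7 = 4 + 2 + 1, so 3^7 = 3^4 × 3^2 × 3^1 ≡ 11 × 9 × 3 (mod 14)
Multiplying step by step:
  11 × 9 = 99 ≡ 1 (mod 14)
  1 × 3 = 3 ≡ 3 (mod 14)
Result: 3^7 ≡ 3 (mod 14)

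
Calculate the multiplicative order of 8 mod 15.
Powers of 8 mod 15: 8^1≡8, 8^2≡4, 8^3≡2, 8^4≡1. Order = 4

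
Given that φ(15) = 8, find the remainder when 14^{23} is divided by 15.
By Euler: 14^{8} ≡ 1 (mod 15) since gcd(14, 15) = 1. 23 = 2×8 + 7. So 14^{23} ≡ 14^{7} ≡ 14 (mod 15)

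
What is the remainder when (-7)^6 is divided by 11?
(-7) ≡ 4 (mod 11). 6 = 4 + 2 (binary 110). Repeated squaring mod 11: 4^1 ≡ 4; 4^2 ≡ 4² = 16 ≡ 5; 4^4 ≡ 5² = 25 ≡ 3. Multiply: (-7)^6 ≡ 4^4 × 4^2 ≡ 3 × 5 (mod 11): 3 × 5 = 15 ≡ 4. So (-7)^6 ≡ 4 (mod 11).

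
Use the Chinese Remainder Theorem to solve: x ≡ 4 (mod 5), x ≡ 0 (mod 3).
M = 5 × 3 = 15. M₁ = 3, y₁ ≡ 2 (mod 5). M₂ = 5, y₂ ≡ 2 (mod 3). x = 4×3×2 + 0×5×2 ≡ 9 (mod 15)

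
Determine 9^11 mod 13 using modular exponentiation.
Using repeated squaring. 11 = 8 + 2 + 1 (binary 1011). Repeated squaring mod 13: 9^1 ≡ 9; 9^2 ≡ 9² = 81 ≡ 3; 9^4 ≡ 3² = 9 ≡ 9; 9^8 ≡ 9² = 81 ≡ 3. Multiply: 9^11 = 9^8 × 9^2 × 9^1 ≡ 3 × 3 × 9 (mod 13): 3 × 3 = 9 ≡ 9; 9 × 9 = 81 ≡ 3. So 9^11 ≡ 3 (mod 13).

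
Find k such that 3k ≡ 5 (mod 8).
7

Since gcd(3, 8) = 1 divides 5, a solution exists.
Multiply both sides by the inverse of 3 mod 8:
  3^(-1) mod 8 = 3
  x ≡ 3 × 5 ≡ 15 ≡ 7 (mod 8)
Verification: 3 × 7 = 21 = 2 × 8 + 5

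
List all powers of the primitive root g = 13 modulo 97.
g^1, g^2, ..., g^{96} mod 97: {13, 72, 63, 43, 74, 89, 90, 6, 78, 44, 87, 64, 56, 49, 55, 36, 80, 70, 37, 93, 45, 3, 39, 22, 92, 32, 28, 73, 76, 18, 40, 35, 67, 95, 71, 50, 68, 11, 46, 16, 14, 85, 38, 9, 20, 66, 82, 96, 84, 25, 34, 54, 23, 8, 7, 91, 19, 53, 10, 33, 41, 48, 42, 61, 17, 27, 60, 4, 52, 94, 58, 75, 5, 65, 69, 24, 21, 79, 57, 62, 30, 2, 26, 47, 29, 86, 51, 81, 83, 12, 59, 88, 77, 31, 15, 1}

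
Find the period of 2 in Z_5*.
Powers of 2 mod 5: 2^1≡2, 2^2≡4, 2^3≡3, 2^4≡1. Order = 4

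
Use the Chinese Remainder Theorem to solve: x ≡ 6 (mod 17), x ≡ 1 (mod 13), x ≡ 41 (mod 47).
2250

Using the Chinese Remainder Theorem:
M = product of moduli = 10387
For equation 1: M_1 = 611, 611 ≡ 16 (mod 17), inverse of 611 mod 17 is 16 (check: 16 × 16 = 256 ≡ 1 (mod 17))
For equation 2: M_2 = 799, 799 ≡ 6 (mod 13), inverse of 799 mod 13 is 11 (check: 6 × 11 = 66 ≡ 1 (mod 13))
For equation 3: M_3 = 221, 221 ≡ 33 (mod 47), inverse of 221 mod 47 is 10 (check: 33 × 10 = 330 ≡ 1 (mod 47))
Combine: x ≡ Σ r_i×M_i×(M_i⁻¹ mod m_i) = 6×611×16 + 1×799×11 + 41×221×10 = 58656 + 8789 + 90610 = 158055
158055 mod 10387 = 2250
x ≡ 2250 (mod 10387)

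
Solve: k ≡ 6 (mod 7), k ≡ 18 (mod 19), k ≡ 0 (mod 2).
M = 7 × 19 × 2 = 266. M₁ = 38, y₁ ≡ 5 (mod 7). M₂ = 14, y₂ ≡ 15 (mod 19). M₃ = 133, y₃ ≡ 1 (mod 2). k = 6×38×5 + 18×14×15 + 0×133×1 ≡ 132 (mod 266)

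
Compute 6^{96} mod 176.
16

Using successive squaring:
Binary expansion of 96: 1100000
Powers of 6 mod 176 (each is the square of the previous):
  6^1 ≡ 6 (mod 176)
  6^2 ≡ 6² = 36 ≡ 36 (mod 176)
  6^4 ≡ 36² = 1296 ≡ 64 (mod 176)
  6^8 ≡ 64² = 4096 ≡ 48 (mod 176)
  6^16 ≡ 48² = 2304 ≡ 16 (mod 176)
  6^32 ≡ 16² = 256 ≡ 80 (mod 176)
  6^64 ≡ 80² = 6400 ≡ 64 (mod 176)
96 = 64 + 32, so 6^96 = 6^64 × 6^32 ≡ 64 × 80 (mod 176)
Multiplying step by step:
  64 × 80 = 5120 ≡ 16 (mod 176)
Result: 6^96 ≡ 16 (mod 176)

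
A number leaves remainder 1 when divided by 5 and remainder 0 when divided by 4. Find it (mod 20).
M = 5 × 4 = 20. M₁ = 4, y₁ ≡ 4 (mod 5). M₂ = 5, y₂ ≡ 1 (mod 4). m = 1×4×4 + 0×5×1 ≡ 16 (mod 20)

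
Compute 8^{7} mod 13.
5

Using successive squaring:
Binary expansion of 7: 111
Powers of 8 mod 13 (each is the square of the previous):
  8^1 ≡ 8 (mod 13)
  8^2 ≡ 8² = 64 ≡ 12 (mod 13)
  8^4 ≡ 12² = 144 ≡ 1 (mod 13)
7 = 4 + 2 + 1, so 8^7 = 8^4 × 8^2 × 8^1 ≡ 1 × 12 × 8 (mod 13)
Multiplying step by step:
  1 × 12 = 12 ≡ 12 (mod 13)
  12 × 8 = 96 ≡ 5 (mod 13)
Result: 8^7 ≡ 5 (mod 13)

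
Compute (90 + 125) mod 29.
12

(90 + 125) = 215
215 mod 29 = 12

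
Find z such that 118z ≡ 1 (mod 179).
118^(-1) ≡ 44 (mod 179). Verification: 118 × 44 = 5192 ≡ 1 (mod 179)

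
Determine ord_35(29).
Powers of 29 mod 35: 29^1≡29, 29^2≡1. Order = 2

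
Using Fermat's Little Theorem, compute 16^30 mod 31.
By Fermat's Little Theorem, 16^{30} ≡ 1 (mod 31) since 31 is prime and gcd(16, 31) = 1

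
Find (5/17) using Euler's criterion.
(5/17) = 5^{8} mod 17 = -1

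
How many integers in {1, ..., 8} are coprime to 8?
4

Prime factorization: 8 = 2^3
Using the formula φ(n) = n × Π(1 - 1/p) for each prime factor p:
φ(8) = 8 × (1 - 1/2)
φ(8) = 4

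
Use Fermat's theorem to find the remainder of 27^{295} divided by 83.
64

By Fermat's Little Theorem, a^(p-1) ≡ 1 (mod p) for prime p and gcd(a, p) = 1
Here p = 83, so 27^82 ≡ 1 (mod 83)
We can reduce the exponent: 295 mod 82 = 49
So 27^295 ≡ 27^49 (mod 83)
Computing: 27^49 mod 83 = 64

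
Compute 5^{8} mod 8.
1

Using successive squaring:
Binary expansion of 8: 1000
Powers of 5 mod 8 (each is the square of the previous):
  5^1 ≡ 5 (mod 8)
  5^2 ≡ 5² = 25 ≡ 1 (mod 8)
  5^4 ≡ 1² = 1 ≡ 1 (mod 8)
  5^8 ≡ 1² = 1 ≡ 1 (mod 8)
8 is a power of 2, so 5^8 is the last square: ≡ 1 (mod 8)
Result: 5^8 ≡ 1 (mod 8)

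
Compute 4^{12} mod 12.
4

Using successive squaring:
Binary expansion of 12: 1100
Powers of 4 mod 12 (each is the square of the previous):
  4^1 ≡ 4 (mod 12)
  4^2 ≡ 4² = 16 ≡ 4 (mod 12)
  4^4 ≡ 4² = 16 ≡ 4 (mod 12)
  4^8 ≡ 4² = 16 ≡ 4 (mod 12)
12 = 8 + 4, so 4^12 = 4^8 × 4^4 ≡ 4 × 4 (mod 12)
Multiplying step by step:
  4 × 4 = 16 ≡ 4 (mod 12)
Result: 4^12 ≡ 4 (mod 12)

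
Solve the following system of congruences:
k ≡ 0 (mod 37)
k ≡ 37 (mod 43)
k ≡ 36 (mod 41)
57313

Using the Chinese Remainder Theorem:
M = product of moduli = 65231
For equation 1: M_1 = 1763, 1763 ≡ 24 (mod 37), inverse of 1763 mod 37 is 17 (check: 24 × 17 = 408 ≡ 1 (mod 37))
For equation 2: M_2 = 1517, 1517 ≡ 12 (mod 43), inverse of 1517 mod 43 is 18 (check: 12 × 18 = 216 ≡ 1 (mod 43))
For equation 3: M_3 = 1591, 1591 ≡ 33 (mod 41), inverse of 1591 mod 41 is 5 (check: 33 × 5 = 165 ≡ 1 (mod 41))
Combine: k ≡ Σ r_i×M_i×(M_i⁻¹ mod m_i) = 0×1763×17 + 37×1517×18 + 36×1591×5 = 0 + 1010322 + 286380 = 1296702
1296702 mod 65231 = 57313
k ≡ 57313 (mod 65231)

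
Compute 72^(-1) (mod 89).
72^(-1) ≡ 68 (mod 89). Verification: 72 × 68 = 4896 ≡ 1 (mod 89)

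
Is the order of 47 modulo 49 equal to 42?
Yes, ord_49(47) = 42.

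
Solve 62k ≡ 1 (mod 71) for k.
62^(-1) ≡ 63 (mod 71). Verification: 62 × 63 = 3906 ≡ 1 (mod 71)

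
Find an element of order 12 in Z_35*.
2 has order 12 mod 35 since 2^{12} ≡ 1 (mod 35) and no smaller power works.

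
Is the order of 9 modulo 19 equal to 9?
Yes, ord_19(9) = 9.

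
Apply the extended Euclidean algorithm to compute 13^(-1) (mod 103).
Extended GCD: 13(8) + 103(-1) = 1. So 13^(-1) ≡ 8 ≡ 8 (mod 103). Verify: 13 × 8 = 104 ≡ 1 (mod 103)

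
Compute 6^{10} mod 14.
8

Using successive squaring:
Binary expansion of 10: 1010
Powers of 6 mod 14 (each is the square of the previous):
  6^1 ≡ 6 (mod 14)
  6^2 ≡ 6² = 36 ≡ 8 (mod 14)
  6^4 ≡ 8² = 64 ≡ 8 (mod 14)
  6^8 ≡ 8² = 64 ≡ 8 (mod 14)
10 = 8 + 2, so 6^10 = 6^8 × 6^2 ≡ 8 × 8 (mod 14)
Multiplying step by step:
  8 × 8 = 64 ≡ 8 (mod 14)
Result: 6^10 ≡ 8 (mod 14)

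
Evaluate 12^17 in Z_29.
Using repeated squaring. 17 = 16 + 1 (binary 10001). Repeated squaring mod 29: 12^1 ≡ 12; 12^2 ≡ 12² = 144 ≡ 28; 12^4 ≡ 28² = 784 ≡ 1; 12^8 ≡ 1² = 1 ≡ 1; 12^16 ≡ 1² = 1 ≡ 1. Multiply: 12^17 = 12^16 × 12^1 ≡ 1 × 12 (mod 29): 1 × 12 = 12 ≡ 12. So 12^17 ≡ 12 (mod 29).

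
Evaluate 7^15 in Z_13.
Using Fermat: 7^{12} ≡ 1 (mod 13). 15 ≡ 3 (mod 12). So 7^{15} ≡ 7^{3} ≡ 5 (mod 13)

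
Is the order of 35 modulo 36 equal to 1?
No, the actual order is 2, not 1.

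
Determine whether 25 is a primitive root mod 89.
p - 1 = 88 has prime divisors 2, 11. Check 25^(88/q) mod 89 for each: 25^(88/2) = 25^44 ≡ 1, 25^(88/11) = 25^8 ≡ 16 (mod 89). Since 25^44 ≡ 1 (mod 89), the order of 25 divides 44 (in fact the order is 22) ≠ 88, so it is not a primitive root.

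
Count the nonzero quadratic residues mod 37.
For prime 37, there are (p-1)/2 = (37-1)/2 = 18 quadratic residues (excluding 0).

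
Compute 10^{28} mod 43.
6

Using successive squaring:
Binary expansion of 28: 11100
Powers of 10 mod 43 (each is the square of the previous):
  10^1 ≡ 10 (mod 43)
  10^2 ≡ 10² = 100 ≡ 14 (mod 43)
  10^4 ≡ 14² = 196 ≡ 24 (mod 43)
  10^8 ≡ 24² = 576 ≡ 17 (mod 43)
  10^16 ≡ 17² = 289 ≡ 31 (mod 43)
28 = 16 + 8 + 4, so 10^28 = 10^16 × 10^8 × 10^4 ≡ 31 × 17 × 24 (mod 43)
Multiplying step by step:
  31 × 17 = 527 ≡ 11 (mod 43)
  11 × 24 = 264 ≡ 6 (mod 43)
Result: 10^28 ≡ 6 (mod 43)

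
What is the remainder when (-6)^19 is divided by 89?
Using repeated squaring. (-6) ≡ 83 (mod 89). 19 = 16 + 2 + 1 (binary 10011). Repeated squaring mod 89: 83^1 ≡ 83; 83^2 ≡ 83² = 6889 ≡ 36; 83^4 ≡ 36² = 1296 ≡ 50; 83^8 ≡ 50² = 2500 ≡ 8; 83^16 ≡ 8² = 64 ≡ 64. Multiply: (-6)^19 ≡ 83^16 × 83^2 × 83^1 ≡ 64 × 36 × 83 (mod 89): 64 × 36 = 2304 ≡ 79; 79 × 83 = 6557 ≡ 60. So (-6)^19 ≡ 60 (mod 89).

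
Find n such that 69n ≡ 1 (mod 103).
69^(-1) ≡ 3 (mod 103). Verification: 69 × 3 = 207 ≡ 1 (mod 103)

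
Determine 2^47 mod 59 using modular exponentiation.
Using repeated squaring. 47 = 32 + 8 + 4 + 2 + 1 (binary 101111). Repeated squaring mod 59: 2^1 ≡ 2; 2^2 ≡ 2² = 4 ≡ 4; 2^4 ≡ 4² = 16 ≡ 16; 2^8 ≡ 16² = 256 ≡ 20; 2^16 ≡ 20² = 400 ≡ 46; 2^32 ≡ 46² = 2116 ≡ 51. Multiply: 2^47 = 2^32 × 2^8 × 2^4 × 2^2 × 2^1 ≡ 51 × 20 × 16 × 4 × 2 (mod 59): 51 × 20 = 1020 ≡ 17; 17 × 16 = 272 ≡ 36; 36 × 4 = 144 ≡ 26; 26 × 2 = 52 ≡ 52. So 2^47 ≡ 52 (mod 59).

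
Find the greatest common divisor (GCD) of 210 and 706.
2

Using the Euclidean algorithm:
210 = 0 × 706 + 210
706 = 3 × 210 + 76
210 = 2 × 76 + 58
76 = 1 × 58 + 18
58 = 3 × 18 + 4
18 = 4 × 4 + 2
4 = 2 × 2 + 0

GCD(210, 706) = 2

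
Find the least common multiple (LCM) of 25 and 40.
200

First find GCD(25, 40) using the Euclidean algorithm:
25 = 0 × 40 + 25
40 = 1 × 25 + 15
25 = 1 × 15 + 10
15 = 1 × 10 + 5
10 = 2 × 5 + 0
GCD(25, 40) = 5

LCM formula: LCM(a, b) = (a × b) / GCD(a, b)
LCM(25, 40) = (25 × 40) / 5
LCM(25, 40) = 1000 / 5
LCM(25, 40) = 200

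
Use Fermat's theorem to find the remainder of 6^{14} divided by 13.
10

By Fermat's Little Theorem, a^(p-1) ≡ 1 (mod p) for prime p and gcd(a, p) = 1
Here p = 13, so 6^12 ≡ 1 (mod 13)
We can reduce the exponent: 14 mod 12 = 2
So 6^14 ≡ 6^2 (mod 13)
Computing: 6^2 mod 13 = 10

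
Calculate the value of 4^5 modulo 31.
5 = 4 + 1 (binary 101). Repeated squaring mod 31: 4^1 ≡ 4; 4^2 ≡ 4² = 16 ≡ 16; 4^4 ≡ 16² = 256 ≡ 8. Multiply: 4^5 = 4^4 × 4^1 ≡ 8 × 4 (mod 31): 8 × 4 = 32 ≡ 1. So 4^5 ≡ 1 (mod 31).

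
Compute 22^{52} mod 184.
24

Using successive squaring:
Binary expansion of 52: 110100
Powers of 22 mod 184 (each is the square of the previous):
  22^1 ≡ 22 (mod 184)
  22^2 ≡ 22² = 484 ≡ 116 (mod 184)
  22^4 ≡ 116² = 13456 ≡ 24 (mod 184)
  22^8 ≡ 24² = 576 ≡ 24 (mod 184)
  22^16 ≡ 24² = 576 ≡ 24 (mod 184)
  22^32 ≡ 24² = 576 ≡ 24 (mod 184)
52 = 32 + 16 + 4, so 22^52 = 22^32 × 22^16 × 22^4 ≡ 24 × 24 × 24 (mod 184)
Multiplying step by step:
  24 × 24 = 576 ≡ 24 (mod 184)
  24 × 24 = 576 ≡ 24 (mod 184)
Result: 22^52 ≡ 24 (mod 184)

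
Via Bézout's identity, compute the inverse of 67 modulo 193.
Extended GCD: 67(-72) + 193(25) = 1. So 67^(-1) ≡ 121 ≡ 121 (mod 193). Verify: 67 × 121 = 8107 ≡ 1 (mod 193)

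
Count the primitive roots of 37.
12

The number of primitive roots modulo p is φ(p-1) = φ(36)
φ(36) = 12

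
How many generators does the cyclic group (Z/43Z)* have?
12

The number of primitive roots modulo p is φ(p-1) = φ(42)
φ(42) = 12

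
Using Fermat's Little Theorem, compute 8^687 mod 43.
By Fermat: 8^{42} ≡ 1 (mod 43). 687 ≡ 15 (mod 42). So 8^{687} ≡ 8^{15} ≡ 8 (mod 43)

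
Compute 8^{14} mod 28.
8

Using successive squaring:
Binary expansion of 14: 1110
Powers of 8 mod 28 (each is the square of the previous):
  8^1 ≡ 8 (mod 28)
  8^2 ≡ 8² = 64 ≡ 8 (mod 28)
  8^4 ≡ 8² = 64 ≡ 8 (mod 28)
  8^8 ≡ 8² = 64 ≡ 8 (mod 28)
14 = 8 + 4 + 2, so 8^14 = 8^8 × 8^4 × 8^2 ≡ 8 × 8 × 8 (mod 28)
Multiplying step by step:
  8 × 8 = 64 ≡ 8 (mod 28)
  8 × 8 = 64 ≡ 8 (mod 28)
Result: 8^14 ≡ 8 (mod 28)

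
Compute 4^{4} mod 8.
0

Using successive squaring:
Binary expansion of 4: 100
Powers of 4 mod 8 (each is the square of the previous):
  4^1 ≡ 4 (mod 8)
  4^2 ≡ 4² = 16 ≡ 0 (mod 8)
  4^4 ≡ 0² = 0 ≡ 0 (mod 8)
4 is a power of 2, so 4^4 is the last square: ≡ 0 (mod 8)
Result: 4^4 ≡ 0 (mod 8)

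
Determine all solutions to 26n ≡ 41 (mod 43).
33

Since gcd(26, 43) = 1 divides 41, a solution exists.
Multiply both sides by the inverse of 26 mod 43:
  26^(-1) mod 43 = 5
  x ≡ 5 × 41 ≡ 205 ≡ 33 (mod 43)
Verification: 26 × 33 = 858 = 19 × 43 + 41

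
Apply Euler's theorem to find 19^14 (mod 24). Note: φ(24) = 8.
By Euler: 19^{8} ≡ 1 (mod 24) since gcd(19, 24) = 1. 14 = 1×8 + 6. So 19^{14} ≡ 19^{6} ≡ 1 (mod 24)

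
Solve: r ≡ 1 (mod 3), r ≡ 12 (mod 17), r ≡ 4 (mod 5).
M = 3 × 17 × 5 = 255. M₁ = 85, y₁ ≡ 1 (mod 3). M₂ = 15, y₂ ≡ 8 (mod 17). M₃ = 51, y₃ ≡ 1 (mod 5). r = 1×85×1 + 12×15×8 + 4×51×1 ≡ 199 (mod 255)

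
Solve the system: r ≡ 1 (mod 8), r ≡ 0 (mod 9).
M = 8 × 9 = 72. M₁ = 9, y₁ ≡ 1 (mod 8). M₂ = 8, y₂ ≡ 8 (mod 9). r = 1×9×1 + 0×8×8 ≡ 9 (mod 72)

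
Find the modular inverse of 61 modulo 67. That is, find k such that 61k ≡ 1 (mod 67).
11

Using Extended Euclidean Algorithm:
gcd(61, 67) = 1
Bezout coefficients: 61 × 11 + 67 × -10 = 1
So 61 × 11 ≡ 1 (mod 67)
The inverse is 11 mod 67 = 11
Verification: 61 × 11 = 671 = 10 × 67 + 1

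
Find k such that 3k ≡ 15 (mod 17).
5

Since gcd(3, 17) = 1 divides 15, a solution exists.
Multiply both sides by the inverse of 3 mod 17:
  3^(-1) mod 17 = 6
  x ≡ 6 × 15 ≡ 90 ≡ 5 (mod 17)
Verification: 3 × 5 = 15 = 0 × 17 + 15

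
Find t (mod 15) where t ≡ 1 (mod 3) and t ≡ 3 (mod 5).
M = 3 × 5 = 15. M₁ = 5, y₁ ≡ 2 (mod 3). M₂ = 3, y₂ ≡ 2 (mod 5). t = 1×5×2 + 3×3×2 ≡ 13 (mod 15)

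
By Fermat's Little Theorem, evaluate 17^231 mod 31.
By Fermat: 17^{30} ≡ 1 (mod 31). 231 ≡ 21 (mod 30). So 17^{231} ≡ 17^{21} ≡ 23 (mod 31)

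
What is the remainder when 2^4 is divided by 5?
4 = 4 (binary 100). Repeated squaring mod 5: 2^1 ≡ 2; 2^2 ≡ 2² = 4 ≡ 4; 2^4 ≡ 4² = 16 ≡ 1. So 2^4 ≡ 1 (mod 5).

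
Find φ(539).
420

Prime factorization: 539 = 7^2 × 11
Using the formula φ(n) = n × Π(1 - 1/p) for each prime factor p:
φ(539) = 539 × (1 - 1/7) × (1 - 1/11)
φ(539) = 420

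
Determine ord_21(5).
Powers of 5 mod 21: 5^1≡5, 5^2≡4, 5^3≡20, 5^4≡16, 5^5≡17, 5^6≡1. Order = 6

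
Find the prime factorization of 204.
2^2 × 3 × 17

Divide by primes starting from smallest:
204 ÷ 2 = 102
102 ÷ 2 = 51
51 ÷ 3 = 17
17 ÷ 17 = 1

204 = 2^2 × 3 × 17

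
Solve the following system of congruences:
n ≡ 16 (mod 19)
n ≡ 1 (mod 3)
16

Using the Chinese Remainder Theorem:
M = product of moduli = 57
For equation 1: M_1 = 3, 3 ≡ 3 (mod 19), inverse of 3 mod 19 is 13 (check: 3 × 13 = 39 ≡ 1 (mod 19))
For equation 2: M_2 = 19, 19 ≡ 1 (mod 3), inverse of 19 mod 3 is 1 (check: 1 × 1 = 1 ≡ 1 (mod 3))
Combine: n ≡ Σ r_i×M_i×(M_i⁻¹ mod m_i) = 16×3×13 + 1×19×1 = 624 + 19 = 643
643 mod 57 = 16
n ≡ 16 (mod 57)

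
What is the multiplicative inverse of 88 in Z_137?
88^(-1) ≡ 123 (mod 137). Verification: 88 × 123 = 10824 ≡ 1 (mod 137)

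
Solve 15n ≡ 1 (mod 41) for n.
15^(-1) ≡ 11 (mod 41). Verification: 15 × 11 = 165 ≡ 1 (mod 41)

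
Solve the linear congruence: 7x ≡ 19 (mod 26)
25

Since gcd(7, 26) = 1 divides 19, a solution exists.
Multiply both sides by the inverse of 7 mod 26:
  7^(-1) mod 26 = 15
  x ≡ 15 × 19 ≡ 285 ≡ 25 (mod 26)
Verification: 7 × 25 = 175 = 6 × 26 + 19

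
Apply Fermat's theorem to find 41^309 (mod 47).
By Fermat: 41^{46} ≡ 1 (mod 47). 309 = 6×46 + 33. So 41^{309} ≡ 41^{33} ≡ 29 (mod 47)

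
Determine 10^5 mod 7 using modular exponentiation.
10 ≡ 3 (mod 7). 5 = 4 + 1 (binary 101). Repeated squaring mod 7: 3^1 ≡ 3; 3^2 ≡ 3² = 9 ≡ 2; 3^4 ≡ 2² = 4 ≡ 4. Multiply: 10^5 ≡ 3^4 × 3^1 ≡ 4 × 3 (mod 7): 4 × 3 = 12 ≡ 5. So 10^5 ≡ 5 (mod 7).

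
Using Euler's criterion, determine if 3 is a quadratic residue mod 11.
By Euler's criterion: 3^{5} ≡ 1 (mod 11). Since this equals 1, 3 is a QR.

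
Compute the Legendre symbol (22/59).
(22/59) = 22^{29} mod 59 = 1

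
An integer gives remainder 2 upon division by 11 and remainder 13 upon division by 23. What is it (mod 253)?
M = 11 × 23 = 253. M₁ = 23, y₁ ≡ 1 (mod 11). M₂ = 11, y₂ ≡ 21 (mod 23). y = 2×23×1 + 13×11×21 ≡ 13 (mod 253). The smallest positive such number is 13.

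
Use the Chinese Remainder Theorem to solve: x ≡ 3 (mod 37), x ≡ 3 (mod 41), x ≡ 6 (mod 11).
12139

Using the Chinese Remainder Theorem:
M = product of moduli = 16687
For equation 1: M_1 = 451, 451 ≡ 7 (mod 37), inverse of 451 mod 37 is 16 (check: 7 × 16 = 112 ≡ 1 (mod 37))
For equation 2: M_2 = 407, 407 ≡ 38 (mod 41), inverse of 407 mod 41 is 27 (check: 38 × 27 = 1026 ≡ 1 (mod 41))
For equation 3: M_3 = 1517, 1517 ≡ 10 (mod 11), inverse of 1517 mod 11 is 10 (check: 10 × 10 = 100 ≡ 1 (mod 11))
Combine: x ≡ Σ r_i×M_i×(M_i⁻¹ mod m_i) = 3×451×16 + 3×407×27 + 6×1517×10 = 21648 + 32967 + 91020 = 145635
145635 mod 16687 = 12139
x ≡ 12139 (mod 16687)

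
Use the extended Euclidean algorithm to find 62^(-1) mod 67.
Extended GCD: 62(-27) + 67(25) = 1. So 62^(-1) ≡ 40 ≡ 40 (mod 67). Verify: 62 × 40 = 2480 ≡ 1 (mod 67)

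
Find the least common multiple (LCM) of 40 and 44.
440

First find GCD(40, 44) using the Euclidean algorithm:
40 = 0 × 44 + 40
44 = 1 × 40 + 4
40 = 10 × 4 + 0
GCD(40, 44) = 4

LCM formula: LCM(a, b) = (a × b) / GCD(a, b)
LCM(40, 44) = (40 × 44) / 4
LCM(40, 44) = 1760 / 4
LCM(40, 44) = 440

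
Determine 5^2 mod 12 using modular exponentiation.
2 = 2 (binary 10). Repeated squaring mod 12: 5^1 ≡ 5; 5^2 ≡ 5² = 25 ≡ 1. So 5^2 ≡ 1 (mod 12).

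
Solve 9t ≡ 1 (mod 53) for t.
6

Using Extended Euclidean Algorithm:
gcd(9, 53) = 1
Bezout coefficients: 9 × 6 + 53 × -1 = 1
So 9 × 6 ≡ 1 (mod 53)
The inverse is 6 mod 53 = 6
Verification: 9 × 6 = 54 = 1 × 53 + 1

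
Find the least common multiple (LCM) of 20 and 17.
340

First find GCD(20, 17) using the Euclidean algorithm:
20 = 1 × 17 + 3
17 = 5 × 3 + 2
3 = 1 × 2 + 1
2 = 2 × 1 + 0
GCD(20, 17) = 1

LCM formula: LCM(a, b) = (a × b) / GCD(a, b)
LCM(20, 17) = (20 × 17) / 1
LCM(20, 17) = 340 / 1
LCM(20, 17) = 340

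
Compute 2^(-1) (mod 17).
9

Using Extended Euclidean Algorithm:
gcd(2, 17) = 1
Bezout coefficients: 2 × -8 + 17 × 1 = 1
So 2 × -8 ≡ 1 (mod 17)
The inverse is -8 mod 17 = 9
Verification: 2 × 9 = 18 = 1 × 17 + 1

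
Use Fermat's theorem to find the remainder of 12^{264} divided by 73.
64

By Fermat's Little Theorem, a^(p-1) ≡ 1 (mod p) for prime p and gcd(a, p) = 1
Here p = 73, so 12^72 ≡ 1 (mod 73)
We can reduce the exponent: 264 mod 72 = 48
So 12^264 ≡ 12^48 (mod 73)
Computing: 12^48 mod 73 = 64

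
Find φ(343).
294

Prime factorization: 343 = 7^3
Using the formula φ(n) = n × Π(1 - 1/p) for each prime factor p:
φ(343) = 343 × (1 - 1/7)
φ(343) = 294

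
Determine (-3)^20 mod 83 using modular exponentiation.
Using repeated squaring. (-3) ≡ 80 (mod 83). 20 = 16 + 4 (binary 10100). Repeated squaring mod 83: 80^1 ≡ 80; 80^2 ≡ 80² = 6400 ≡ 9; 80^4 ≡ 9² = 81 ≡ 81; 80^8 ≡ 81² = 6561 ≡ 4; 80^16 ≡ 4² = 16 ≡ 16. Multiply: (-3)^20 ≡ 80^16 × 80^4 ≡ 16 × 81 (mod 83): 16 × 81 = 1296 ≡ 51. So (-3)^20 ≡ 51 (mod 83).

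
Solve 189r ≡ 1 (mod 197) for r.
189^(-1) ≡ 123 (mod 197). Verification: 189 × 123 = 23247 ≡ 1 (mod 197)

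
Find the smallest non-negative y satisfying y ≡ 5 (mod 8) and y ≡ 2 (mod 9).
M = 8 × 9 = 72. M₁ = 9, y₁ ≡ 1 (mod 8). M₂ = 8, y₂ ≡ 8 (mod 9). y = 5×9×1 + 2×8×8 ≡ 29 (mod 72)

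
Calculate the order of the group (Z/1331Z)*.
1210

Prime factorization: 1331 = 11^3
Using the formula φ(n) = n × Π(1 - 1/p) for each prime factor p:
φ(1331) = 1331 × (1 - 1/11)
φ(1331) = 1210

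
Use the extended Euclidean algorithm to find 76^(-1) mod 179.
Extended GCD: 76(-73) + 179(31) = 1. So 76^(-1) ≡ 106 ≡ 106 (mod 179). Verify: 76 × 106 = 8056 ≡ 1 (mod 179)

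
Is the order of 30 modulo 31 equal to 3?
No, the actual order is 2, not 3.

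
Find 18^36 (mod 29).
Using Fermat: 18^{28} ≡ 1 (mod 29). 36 ≡ 8 (mod 28). So 18^{36} ≡ 18^{8} ≡ 16 (mod 29)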